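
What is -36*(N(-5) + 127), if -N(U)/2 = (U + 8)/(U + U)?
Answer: -22968/5 ≈ -4593.6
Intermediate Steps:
N(U) = -(8 + U)/U (N(U) = -2*(U + 8)/(U + U) = -2*(8 + U)/(2*U) = -2*(8 + U)*1/(2*U) = -(8 + U)/U)
-36*(N(-5) + 127) = -36*((-8 - 1*(-5))/(-5) + 127) = -36*(-(-8 + 5)/5 + 127) = -36*(-⅕*(-3) + 127) = -36*(⅗ + 127) = -36*638/5 = -22968/5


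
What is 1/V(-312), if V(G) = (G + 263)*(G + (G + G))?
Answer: 1/45864 ≈ 2.1804e-5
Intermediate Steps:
V(G) = 3*G*(263 + G) (V(G) = (263 + G)*(G + 2*G) = (263 + G)*(3*G) = 3*G*(263 + G))
1/V(-312) = 1/(3*(-312)*(263 - 312)) = 1/(3*(-312)*(-49)) = 1/45864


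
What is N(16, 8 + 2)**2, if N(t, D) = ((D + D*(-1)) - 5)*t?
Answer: 6400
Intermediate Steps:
N(t, D) = -5*t (N(t, D) = ((D - D) - 5)*t = (0 - 5)*t = -5*t)
N(16, 8 + 2)**2 = (-5*16)**2 = (-80)**2 = 6400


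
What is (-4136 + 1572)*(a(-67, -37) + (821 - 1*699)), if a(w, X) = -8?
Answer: -292296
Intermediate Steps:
(-4136 + 1572)*(a(-67, -37) + (821 - 1*699)) = (-4136 + 1572)*(-8 + (821 - 1*699)) = -2564*(-8 + (821 - 699)) = -2564*(-8 + 122) = -2564*114 = -292296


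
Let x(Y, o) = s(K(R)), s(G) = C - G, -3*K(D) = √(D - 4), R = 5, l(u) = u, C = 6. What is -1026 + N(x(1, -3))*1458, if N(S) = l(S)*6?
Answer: 54378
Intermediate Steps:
K(D) = -√(-4 + D)/3 (K(D) = -√(D - 4)/3 = -√(-4 + D)/3)
s(G) = 6 - G
x(Y, o) = 19/3 (x(Y, o) = 6 - (-1)*√(-4 + 5)/3 = 6 - (-1)*√1/3 = 6 - (-1)/3 = 6 - 1*(-⅓) = 6 + ⅓ = 19/3)
N(S) = 6*S (N(S) = S*6 = 6*S)
-1026 + N(x(1, -3))*1458 = -1026 + (6*(19/3))*1458 = -1026 + 38*1458 = -1026 + 55404 = 54378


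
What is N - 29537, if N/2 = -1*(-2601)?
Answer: -24335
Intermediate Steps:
N = 5202 (N = 2*(-1*(-2601)) = 2*2601 = 5202)
N - 29537 = 5202 - 29537 = -24335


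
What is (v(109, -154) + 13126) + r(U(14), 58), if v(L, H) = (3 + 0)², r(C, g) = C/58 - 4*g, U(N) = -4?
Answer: 374185/29 ≈ 12903.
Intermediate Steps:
r(C, g) = -4*g + C/58 (r(C, g) = C/58 - 4*g = -4*g + C/58)
v(L, H) = 9 (v(L, H) = 3² = 9)
(v(109, -154) + 13126) + r(U(14), 58) = (9 + 13126) + (-4*58 + (1/58)*(-4)) = 13135 + (-232 - 2/29) = 13135 - 6730/29 = 374185/29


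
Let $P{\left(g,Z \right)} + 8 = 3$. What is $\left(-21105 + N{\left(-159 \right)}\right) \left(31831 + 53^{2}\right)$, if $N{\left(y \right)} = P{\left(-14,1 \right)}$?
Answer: $-731250400$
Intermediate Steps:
$P{\left(g,Z \right)} = -5$ ($P{\left(g,Z \right)} = -8 + 3 = -5$)
$N{\left(y \right)} = -5$
$\left(-21105 + N{\left(-159 \right)}\right) \left(31831 + 53^{2}\right) = \left(-21105 - 5\right) \left(31831 + 53^{2}\right) = - 21110 \left(31831 + 2809\right) = \left(-21110\right) 34640 = -731250400$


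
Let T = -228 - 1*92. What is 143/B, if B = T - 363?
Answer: -143/683 ≈ -0.20937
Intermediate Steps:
T = -320 (T = -228 - 92 = -320)
B = -683 (B = -320 - 363 = -683)
143/B = 143/(-683) = 143*(-1/683) = -143/683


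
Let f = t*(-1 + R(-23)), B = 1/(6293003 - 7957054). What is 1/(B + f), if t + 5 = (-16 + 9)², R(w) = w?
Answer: -1664051/1757237857 ≈ -0.00094697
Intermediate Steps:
B = -1/1664051 (B = 1/(-1664051) = -1/1664051 ≈ -6.0094e-7)
t = 44 (t = -5 + (-16 + 9)² = -5 + (-7)² = -5 + 49 = 44)
f = -1056 (f = 44*(-1 - 23) = 44*(-24) = -1056)
1/(B + f) = 1/(-1/1664051 - 1056) = 1/(-1757237857/1664051) = -1664051/1757237857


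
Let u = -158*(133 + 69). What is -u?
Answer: 31916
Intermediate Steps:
u = -31916 (u = -158*202 = -31916)
-u = -1*(-31916) = 31916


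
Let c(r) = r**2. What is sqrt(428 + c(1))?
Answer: sqrt(429) ≈ 20.712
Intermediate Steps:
sqrt(428 + c(1)) = sqrt(428 + 1**2) = sqrt(428 + 1) = sqrt(429)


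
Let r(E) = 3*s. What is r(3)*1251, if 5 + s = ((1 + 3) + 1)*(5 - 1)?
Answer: 56295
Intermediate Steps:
s = 15 (s = -5 + ((1 + 3) + 1)*(5 - 1) = -5 + (4 + 1)*4 = -5 + 5*4 = -5 + 20 = 15)
r(E) = 45 (r(E) = 3*15 = 45)
r(3)*1251 = 45*1251 = 56295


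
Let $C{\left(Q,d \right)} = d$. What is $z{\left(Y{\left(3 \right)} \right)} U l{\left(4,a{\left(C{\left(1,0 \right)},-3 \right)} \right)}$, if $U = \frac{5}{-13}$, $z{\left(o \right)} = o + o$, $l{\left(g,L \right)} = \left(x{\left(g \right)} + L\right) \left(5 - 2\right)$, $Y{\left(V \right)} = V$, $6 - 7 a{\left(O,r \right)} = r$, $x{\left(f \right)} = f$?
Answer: $- \frac{3330}{91} \approx -36.593$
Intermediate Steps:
$a{\left(O,r \right)} = \frac{6}{7} - \frac{r}{7}$
$l{\left(g,L \right)} = 3 L + 3 g$ ($l{\left(g,L \right)} = \left(g + L\right) \left(5 - 2\right) = \left(L + g\right) 3 = 3 L + 3 g$)
$z{\left(o \right)} = 2 o$
$U = - \frac{5}{13}$ ($U = 5 \left(- \frac{1}{13}\right) = - \frac{5}{13} \approx -0.38462$)
$z{\left(Y{\left(3 \right)} \right)} U l{\left(4,a{\left(C{\left(1,0 \right)},-3 \right)} \right)} = 2 \cdot 3 \left(- \frac{5}{13}\right) \left(3 \left(\frac{6}{7} - - \frac{3}{7}\right) + 3 \cdot 4\right) = 6 \left(- \frac{5}{13}\right) \left(3 \left(\frac{6}{7} + \frac{3}{7}\right) + 12\right) = - \frac{30 \left(3 \cdot \frac{9}{7} + 12\right)}{13} = - \frac{30 \left(\frac{27}{7} + 12\right)}{13} = \left(- \frac{30}{13}\right) \frac{111}{7} = - \frac{3330}{91}$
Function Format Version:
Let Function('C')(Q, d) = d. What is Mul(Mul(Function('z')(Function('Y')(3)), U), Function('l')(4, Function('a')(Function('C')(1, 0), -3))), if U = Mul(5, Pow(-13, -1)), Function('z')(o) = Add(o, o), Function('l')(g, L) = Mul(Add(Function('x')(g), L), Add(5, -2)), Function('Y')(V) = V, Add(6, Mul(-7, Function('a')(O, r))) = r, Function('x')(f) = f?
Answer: Rational(-3330, 91) ≈ -36.593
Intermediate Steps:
Function('a')(O, r) = Add(Rational(6, 7), Mul(Rational(-1, 7), r))
Function('l')(g, L) = Add(Mul(3, L), Mul(3, g)) (Function('l')(g, L) = Mul(Add(g, L), Add(5, -2)) = Mul(Add(L, g), 3) = Add(Mul(3, L), Mul(3, g)))
Function('z')(o) = Mul(2, o)
U = Rational(-5, 13) (U = Mul(5, Rational(-1, 13)) = Rational(-5, 13) ≈ -0.38462)
Mul(Mul(Function('z')(Function('Y')(3)), U), Function('l')(4, Function('a')(Function('C')(1, 0), -3))) = Mul(Mul(Mul(2, 3), Rational(-5, 13)), Add(Mul(3, Add(Rational(6, 7), Mul(Rational(-1, 7), -3))), Mul(3, 4))) = Mul(Mul(6, Rational(-5, 13)), Add(Mul(3, Add(Rational(6, 7), Rational(3, 7))), 12)) = Mul(Rational(-30, 13), Add(Mul(3, Rational(9, 7)), 12)) = Mul(Rational(-30, 13), Add(Rational(27, 7), 12)) = Mul(Rational(-30, 13), Rational(111, 7)) = Rational(-3330, 91)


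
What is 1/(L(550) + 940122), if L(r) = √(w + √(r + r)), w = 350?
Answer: 1/(940122 + √(350 + 10*√11)) ≈ 1.0637e-6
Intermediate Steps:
L(r) = √(350 + √2*√r) (L(r) = √(350 + √(r + r)) = √(350 + √(2*r)) = √(350 + √2*√r))
1/(L(550) + 940122) = 1/(√(350 + √2*√550) + 940122) = 1/(√(350 + √2*(5*√22)) + 940122) = 1/(√(350 + 10*√11) + 940122) = 1/(940122 + √(350 + 10*√11))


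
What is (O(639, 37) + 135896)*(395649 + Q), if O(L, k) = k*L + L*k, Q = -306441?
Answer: 16341299856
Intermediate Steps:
O(L, k) = 2*L*k (O(L, k) = L*k + L*k = 2*L*k)
(O(639, 37) + 135896)*(395649 + Q) = (2*639*37 + 135896)*(395649 - 306441) = (47286 + 135896)*89208 = 183182*89208 = 16341299856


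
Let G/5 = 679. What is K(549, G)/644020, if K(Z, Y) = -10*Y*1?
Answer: -3395/64402 ≈ -0.052716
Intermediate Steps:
G = 3395 (G = 5*679 = 3395)
K(Z, Y) = -10*Y
K(549, G)/644020 = -10*3395/644020 = -33950*1/644020 = -3395/64402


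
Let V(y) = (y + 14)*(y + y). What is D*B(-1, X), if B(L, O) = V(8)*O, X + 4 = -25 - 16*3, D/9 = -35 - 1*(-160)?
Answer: -30492000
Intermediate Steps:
D = 1125 (D = 9*(-35 - 1*(-160)) = 9*(-35 + 160) = 9*125 = 1125)
X = -77 (X = -4 + (-25 - 16*3) = -4 + (-25 - 1*48) = -4 + (-25 - 48) = -4 - 73 = -77)
V(y) = 2*y*(14 + y) (V(y) = (14 + y)*(2*y) = 2*y*(14 + y))
B(L, O) = 352*O (B(L, O) = (2*8*(14 + 8))*O = (2*8*22)*O = 352*O)
D*B(-1, X) = 1125*(352*(-77)) = 1125*(-27104) = -30492000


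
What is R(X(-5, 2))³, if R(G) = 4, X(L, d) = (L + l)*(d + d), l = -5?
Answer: 64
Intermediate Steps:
X(L, d) = 2*d*(-5 + L) (X(L, d) = (L - 5)*(d + d) = (-5 + L)*(2*d) = 2*d*(-5 + L))
R(X(-5, 2))³ = 4³ = 64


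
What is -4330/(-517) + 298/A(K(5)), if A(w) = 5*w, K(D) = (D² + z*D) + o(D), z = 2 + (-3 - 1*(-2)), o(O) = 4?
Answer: 445083/43945 ≈ 10.128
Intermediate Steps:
z = 1 (z = 2 + (-3 + 2) = 2 - 1 = 1)
K(D) = 4 + D + D² (K(D) = (D² + 1*D) + 4 = (D² + D) + 4 = (D + D²) + 4 = 4 + D + D²)
-4330/(-517) + 298/A(K(5)) = -4330/(-517) + 298/((5*(4 + 5 + 5²))) = -4330*(-1/517) + 298/((5*(4 + 5 + 25))) = 4330/517 + 298/((5*34)) = 4330/517 + 298/170 = 4330/517 + 298*(1/170) = 4330/517 + 149/85 = 445083/43945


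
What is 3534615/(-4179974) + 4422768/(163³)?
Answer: 3179531940627/18102409860578 ≈ 0.17564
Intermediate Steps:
3534615/(-4179974) + 4422768/(163³) = 3534615*(-1/4179974) + 4422768/4330747 = -3534615/4179974 + 4422768*(1/4330747) = -3534615/4179974 + 4422768/4330747 = 3179531940627/18102409860578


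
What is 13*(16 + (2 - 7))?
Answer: 143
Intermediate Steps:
13*(16 + (2 - 7)) = 13*(16 - 5) = 13*11 = 143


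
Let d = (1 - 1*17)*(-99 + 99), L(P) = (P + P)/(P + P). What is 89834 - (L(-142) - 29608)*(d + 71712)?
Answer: 2123267018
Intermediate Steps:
L(P) = 1 (L(P) = (2*P)/((2*P)) = (2*P)*(1/(2*P)) = 1)
d = 0 (d = (1 - 17)*0 = -16*0 = 0)
89834 - (L(-142) - 29608)*(d + 71712) = 89834 - (1 - 29608)*(0 + 71712) = 89834 - (-29607)*71712 = 89834 - 1*(-2123177184) = 89834 + 2123177184 = 2123267018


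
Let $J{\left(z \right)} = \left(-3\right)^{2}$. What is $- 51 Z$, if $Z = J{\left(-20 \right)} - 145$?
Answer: $6936$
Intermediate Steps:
$J{\left(z \right)} = 9$
$Z = -136$ ($Z = 9 - 145 = -136$)
$- 51 Z = \left(-51\right) \left(-136\right) = 6936$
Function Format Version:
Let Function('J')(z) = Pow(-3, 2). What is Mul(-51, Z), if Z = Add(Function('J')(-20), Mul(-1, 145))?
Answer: 6936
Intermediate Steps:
Function('J')(z) = 9
Z = -136 (Z = Add(9, Mul(-1, 145)) = Add(9, -145) = -136)
Mul(-51, Z) = Mul(-51, -136) = 6936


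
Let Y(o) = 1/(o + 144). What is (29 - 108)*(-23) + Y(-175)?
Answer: 56326/31 ≈ 1817.0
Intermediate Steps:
Y(o) = 1/(144 + o)
(29 - 108)*(-23) + Y(-175) = (29 - 108)*(-23) + 1/(144 - 175) = -79*(-23) + 1/(-31) = 1817 - 1/31 = 56326/31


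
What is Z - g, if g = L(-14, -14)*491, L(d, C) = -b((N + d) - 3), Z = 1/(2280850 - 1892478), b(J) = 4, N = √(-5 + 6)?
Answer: 762762609/388372 ≈ 1964.0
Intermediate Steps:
N = 1 (N = √1 = 1)
Z = 1/388372 ≈ 2.5749e-6
L(d, C) = -4 (L(d, C) = -1*4 = -4)
g = -1964 (g = -4*491 = -1964)
Z - g = 1/388372 - 1*(-1964) = 1/388372 + 1964 = 762762609/388372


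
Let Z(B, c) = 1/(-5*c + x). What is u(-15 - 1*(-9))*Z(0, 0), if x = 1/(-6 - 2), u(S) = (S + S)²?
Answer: -1152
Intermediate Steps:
u(S) = 4*S² (u(S) = (2*S)² = 4*S²)
x = -⅛ (x = 1/(-8) = -⅛ ≈ -0.12500)
Z(B, c) = 1/(-⅛ - 5*c) (Z(B, c) = 1/(-5*c - ⅛) = 1/(-⅛ - 5*c))
u(-15 - 1*(-9))*Z(0, 0) = (4*(-15 - 1*(-9))²)*(-8/(1 + 40*0)) = (4*(-15 + 9)²)*(-8/(1 + 0)) = (4*(-6)²)*(-8/1) = (4*36)*(-8*1) = 144*(-8) = -1152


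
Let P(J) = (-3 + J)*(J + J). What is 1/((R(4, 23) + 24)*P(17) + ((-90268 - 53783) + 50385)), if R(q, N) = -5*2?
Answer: -1/87002 ≈ -1.1494e-5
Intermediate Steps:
R(q, N) = -10
P(J) = 2*J*(-3 + J) (P(J) = (-3 + J)*(2*J) = 2*J*(-3 + J))
1/((R(4, 23) + 24)*P(17) + ((-90268 - 53783) + 50385)) = 1/((-10 + 24)*(2*17*(-3 + 17)) + ((-90268 - 53783) + 50385)) = 1/(14*(2*17*14) + (-144051 + 50385)) = 1/(14*476 - 93666) = 1/(6664 - 93666) = 1/(-87002) = -1/87002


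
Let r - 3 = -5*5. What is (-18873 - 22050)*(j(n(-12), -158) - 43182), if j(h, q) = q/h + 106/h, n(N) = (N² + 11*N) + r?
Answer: 8834620932/5 ≈ 1.7669e+9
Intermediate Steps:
r = -22 (r = 3 - 5*5 = 3 - 25 = -22)
n(N) = -22 + N² + 11*N (n(N) = (N² + 11*N) - 22 = -22 + N² + 11*N)
j(h, q) = 106/h + q/h
(-18873 - 22050)*(j(n(-12), -158) - 43182) = (-18873 - 22050)*((106 - 158)/(-22 + (-12)² + 11*(-12)) - 43182) = -40923*(-52/(-22 + 144 - 132) - 43182) = -40923*(-52/(-10) - 43182) = -40923*(-⅒*(-52) - 43182) = -40923*(26/5 - 43182) = -40923*(-215884/5) = 8834620932/5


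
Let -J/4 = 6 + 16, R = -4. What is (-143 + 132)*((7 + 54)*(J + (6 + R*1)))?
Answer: 57706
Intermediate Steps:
J = -88 (J = -4*(6 + 16) = -4*22 = -88)
(-143 + 132)*((7 + 54)*(J + (6 + R*1))) = (-143 + 132)*((7 + 54)*(-88 + (6 - 4*1))) = -671*(-88 + (6 - 4)) = -671*(-88 + 2) = -671*(-86) = -11*(-5246) = 57706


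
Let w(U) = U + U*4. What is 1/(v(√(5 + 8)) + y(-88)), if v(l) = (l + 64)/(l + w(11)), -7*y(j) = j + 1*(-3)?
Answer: 14221/201431 + 3*√13/201431 ≈ 0.070654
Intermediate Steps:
w(U) = 5*U (w(U) = U + 4*U = 5*U)
y(j) = 3/7 - j/7 (y(j) = -(j + 1*(-3))/7 = -(j - 3)/7 = -(-3 + j)/7 = 3/7 - j/7)
v(l) = (64 + l)/(55 + l) (v(l) = (l + 64)/(l + 5*11) = (64 + l)/(l + 55) = (64 + l)/(55 + l))
1/(v(√(5 + 8)) + y(-88)) = 1/((64 + √(5 + 8))/(55 + √(5 + 8)) + (3/7 - ⅐*(-88))) = 1/((64 + √13)/(55 + √13) + (3/7 + 88/7)) = 1/((64 + √13)/(55 + √13) + 13) = 1/(13 + (64 + √13)/(55 + √13))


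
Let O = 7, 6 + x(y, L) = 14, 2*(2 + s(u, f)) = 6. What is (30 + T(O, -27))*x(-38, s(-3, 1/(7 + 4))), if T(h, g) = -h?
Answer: 184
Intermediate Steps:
s(u, f) = 1 (s(u, f) = -2 + (½)*6 = -2 + 3 = 1)
x(y, L) = 8 (x(y, L) = -6 + 14 = 8)
(30 + T(O, -27))*x(-38, s(-3, 1/(7 + 4))) = (30 - 1*7)*8 = (30 - 7)*8 = 23*8 = 184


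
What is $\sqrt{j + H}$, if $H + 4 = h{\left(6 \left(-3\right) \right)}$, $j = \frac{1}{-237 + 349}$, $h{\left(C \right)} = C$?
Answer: $\frac{i \sqrt{17241}}{28} \approx 4.6895 i$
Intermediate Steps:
$j = \frac{1}{112} \approx 0.0089286$
$H = -22$ ($H = -4 + 6 \left(-3\right) = -4 - 18 = -22$)
$\sqrt{j + H} = \sqrt{\frac{1}{112} - 22} = \sqrt{- \frac{2463}{112}} = \frac{i \sqrt{17241}}{28}$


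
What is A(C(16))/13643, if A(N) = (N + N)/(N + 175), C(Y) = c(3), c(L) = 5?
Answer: 1/245574 ≈ 4.0721e-6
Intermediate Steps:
C(Y) = 5
A(N) = 2*N/(175 + N) (A(N) = (2*N)/(175 + N) = 2*N/(175 + N))
A(C(16))/13643 = (2*5/(175 + 5))/13643 = (2*5/180)*(1/13643) = (2*5*(1/180))*(1/13643) = (1/18)*(1/13643) = 1/245574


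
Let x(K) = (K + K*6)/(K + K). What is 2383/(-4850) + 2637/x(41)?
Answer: 25562219/33950 ≈ 752.94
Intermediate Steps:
x(K) = 7/2 (x(K) = (K + 6*K)/((2*K)) = (7*K)*(1/(2*K)) = 7/2)
2383/(-4850) + 2637/x(41) = 2383/(-4850) + 2637/(7/2) = 2383*(-1/4850) + 2637*(2/7) = -2383/4850 + 5274/7 = 25562219/33950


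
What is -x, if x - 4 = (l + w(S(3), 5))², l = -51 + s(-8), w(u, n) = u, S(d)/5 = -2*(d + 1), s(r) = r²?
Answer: -733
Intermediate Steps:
S(d) = -10 - 10*d (S(d) = 5*(-2*(d + 1)) = 5*(-2*(1 + d)) = 5*(-2 - 2*d) = -10 - 10*d)
l = 13 (l = -51 + (-8)² = -51 + 64 = 13)
x = 733 (x = 4 + (13 + (-10 - 10*3))² = 4 + (13 + (-10 - 30))² = 4 + (13 - 40)² = 4 + (-27)² = 4 + 729 = 733)
-x = -1*733 = -733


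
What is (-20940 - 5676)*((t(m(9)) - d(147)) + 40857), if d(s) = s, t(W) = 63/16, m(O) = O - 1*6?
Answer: -2167284321/2 ≈ -1.0836e+9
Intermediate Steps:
m(O) = -6 + O (m(O) = O - 6 = -6 + O)
t(W) = 63/16 (t(W) = 63*(1/16) = 63/16)
(-20940 - 5676)*((t(m(9)) - d(147)) + 40857) = (-20940 - 5676)*((63/16 - 1*147) + 40857) = -26616*((63/16 - 147) + 40857) = -26616*(-2289/16 + 40857) = -26616*651423/16 = -2167284321/2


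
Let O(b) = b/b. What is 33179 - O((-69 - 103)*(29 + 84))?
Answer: 33178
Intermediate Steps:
O(b) = 1
33179 - O((-69 - 103)*(29 + 84)) = 33179 - 1*1 = 33179 - 1 = 33178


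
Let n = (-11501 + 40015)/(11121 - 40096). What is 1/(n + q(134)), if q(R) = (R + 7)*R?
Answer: 28975/547425136 ≈ 5.2930e-5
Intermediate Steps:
n = -28514/28975 (n = 28514/(-28975) = 28514*(-1/28975) = -28514/28975 ≈ -0.98409)
q(R) = R*(7 + R) (q(R) = (7 + R)*R = R*(7 + R))
1/(n + q(134)) = 1/(-28514/28975 + 134*(7 + 134)) = 1/(-28514/28975 + 134*141) = 1/(-28514/28975 + 18894) = 1/(547425136/28975) = 28975/547425136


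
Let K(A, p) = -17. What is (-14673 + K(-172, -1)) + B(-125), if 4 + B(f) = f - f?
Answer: -14694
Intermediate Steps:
B(f) = -4 (B(f) = -4 + (f - f) = -4 + 0 = -4)
(-14673 + K(-172, -1)) + B(-125) = (-14673 - 17) - 4 = -14690 - 4 = -14694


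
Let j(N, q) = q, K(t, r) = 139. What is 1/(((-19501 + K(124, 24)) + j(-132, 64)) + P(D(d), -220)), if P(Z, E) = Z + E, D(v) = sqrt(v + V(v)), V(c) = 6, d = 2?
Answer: -9759/190476158 - sqrt(2)/190476158 ≈ -5.1242e-5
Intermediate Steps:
D(v) = sqrt(6 + v) (D(v) = sqrt(v + 6) = sqrt(6 + v))
P(Z, E) = E + Z
1/(((-19501 + K(124, 24)) + j(-132, 64)) + P(D(d), -220)) = 1/(((-19501 + 139) + 64) + (-220 + sqrt(6 + 2))) = 1/((-19362 + 64) + (-220 + sqrt(8))) = 1/(-19298 + (-220 + 2*sqrt(2))) = 1/(-19518 + 2*sqrt(2))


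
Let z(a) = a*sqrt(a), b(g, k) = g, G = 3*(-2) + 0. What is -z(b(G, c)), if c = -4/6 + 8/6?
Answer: 6*I*sqrt(6) ≈ 14.697*I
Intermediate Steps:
G = -6 (G = -6 + 0 = -6)
c = 2/3 (c = -4*1/6 + 8*(1/6) = -2/3 + 4/3 = 2/3 ≈ 0.66667)
z(a) = a**(3/2)
-z(b(G, c)) = -(-6)**(3/2) = -(-6)*I*sqrt(6) = 6*I*sqrt(6)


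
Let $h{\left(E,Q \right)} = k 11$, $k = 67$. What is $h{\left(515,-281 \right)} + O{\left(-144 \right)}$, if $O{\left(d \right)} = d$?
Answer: $593$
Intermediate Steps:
$h{\left(E,Q \right)} = 737$ ($h{\left(E,Q \right)} = 67 \cdot 11 = 737$)
$h{\left(515,-281 \right)} + O{\left(-144 \right)} = 737 - 144 = 593$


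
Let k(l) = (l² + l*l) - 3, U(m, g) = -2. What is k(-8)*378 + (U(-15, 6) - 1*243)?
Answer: 47005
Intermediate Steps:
k(l) = -3 + 2*l² (k(l) = (l² + l²) - 3 = 2*l² - 3 = -3 + 2*l²)
k(-8)*378 + (U(-15, 6) - 1*243) = (-3 + 2*(-8)²)*378 + (-2 - 1*243) = (-3 + 2*64)*378 + (-2 - 243) = (-3 + 128)*378 - 245 = 125*378 - 245 = 47250 - 245 = 47005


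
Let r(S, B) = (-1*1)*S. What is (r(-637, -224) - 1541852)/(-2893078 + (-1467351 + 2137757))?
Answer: 1541215/2222672 ≈ 0.69341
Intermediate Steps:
r(S, B) = -S
(r(-637, -224) - 1541852)/(-2893078 + (-1467351 + 2137757)) = (-1*(-637) - 1541852)/(-2893078 + (-1467351 + 2137757)) = (637 - 1541852)/(-2893078 + 670406) = -1541215/(-2222672) = -1541215*(-1/2222672) = 1541215/2222672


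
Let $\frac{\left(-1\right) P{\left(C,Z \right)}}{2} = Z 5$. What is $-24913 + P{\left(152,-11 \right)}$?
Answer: $-24803$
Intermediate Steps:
$P{\left(C,Z \right)} = - 10 Z$ ($P{\left(C,Z \right)} = - 2 Z 5 = - 2 \cdot 5 Z = - 10 Z$)
$-24913 + P{\left(152,-11 \right)} = -24913 - -110 = -24913 + 110 = -24803$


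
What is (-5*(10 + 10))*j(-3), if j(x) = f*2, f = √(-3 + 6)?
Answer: -200*√3 ≈ -346.41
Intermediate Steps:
f = √3 ≈ 1.7320
j(x) = 2*√3 (j(x) = √3*2 = 2*√3)
(-5*(10 + 10))*j(-3) = (-5*(10 + 10))*(2*√3) = (-5*20)*(2*√3) = -200*√3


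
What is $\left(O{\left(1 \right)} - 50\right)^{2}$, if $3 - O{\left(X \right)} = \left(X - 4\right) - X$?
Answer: $1849$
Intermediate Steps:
$O{\left(X \right)} = 7$ ($O{\left(X \right)} = 3 - \left(\left(X - 4\right) - X\right) = 3 - \left(\left(-4 + X\right) - X\right) = 3 - -4 = 3 + 4 = 7$)
$\left(O{\left(1 \right)} - 50\right)^{2} = \left(7 - 50\right)^{2} = \left(-43\right)^{2} = 1849$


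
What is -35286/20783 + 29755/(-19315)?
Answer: -259989451/80284729 ≈ -3.2383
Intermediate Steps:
-35286/20783 + 29755/(-19315) = -35286*1/20783 + 29755*(-1/19315) = -35286/20783 - 5951/3863 = -259989451/80284729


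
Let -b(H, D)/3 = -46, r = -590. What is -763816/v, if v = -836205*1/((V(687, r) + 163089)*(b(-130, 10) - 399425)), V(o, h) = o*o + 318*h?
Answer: -45486815422290032/278735 ≈ -1.6319e+11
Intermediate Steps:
V(o, h) = o**2 + 318*h
b(H, D) = 138 (b(H, D) = -3*(-46) = 138)
v = 278735/59552058902 (v = -836205*1/((138 - 399425)*((687**2 + 318*(-590)) + 163089)) = -836205*(-1/(399287*((471969 - 187620) + 163089))) = -836205*(-1/(399287*(284349 + 163089))) = -836205/((-399287*447438)) = -836205/(-178656176706) = -836205*(-1/178656176706) = 278735/59552058902 ≈ 4.6805e-6)
-763816/v = -763816/278735/59552058902 = -763816*59552058902/278735 = -45486815422290032/278735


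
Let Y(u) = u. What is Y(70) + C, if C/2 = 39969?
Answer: 80008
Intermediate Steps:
C = 79938 (C = 2*39969 = 79938)
Y(70) + C = 70 + 79938 = 80008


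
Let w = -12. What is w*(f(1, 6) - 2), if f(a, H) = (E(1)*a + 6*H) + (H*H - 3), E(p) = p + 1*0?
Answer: -816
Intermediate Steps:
E(p) = p (E(p) = p + 0 = p)
f(a, H) = -3 + a + H**2 + 6*H (f(a, H) = (1*a + 6*H) + (H*H - 3) = (a + 6*H) + (H**2 - 3) = (a + 6*H) + (-3 + H**2) = -3 + a + H**2 + 6*H)
w*(f(1, 6) - 2) = -12*((-3 + 1 + 6**2 + 6*6) - 2) = -12*((-3 + 1 + 36 + 36) - 2) = -12*(70 - 2) = -12*68 = -816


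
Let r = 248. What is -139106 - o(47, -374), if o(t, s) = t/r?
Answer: -34498335/248 ≈ -1.3911e+5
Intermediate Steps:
o(t, s) = t/248
-139106 - o(47, -374) = -139106 - 47/248 = -34498335/248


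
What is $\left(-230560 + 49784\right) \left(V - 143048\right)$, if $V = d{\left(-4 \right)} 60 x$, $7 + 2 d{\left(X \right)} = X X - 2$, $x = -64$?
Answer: $28289274688$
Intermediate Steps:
$d{\left(X \right)} = - \frac{9}{2} + \frac{X^{2}}{2}$ ($d{\left(X \right)} = - \frac{7}{2} + \frac{X X - 2}{2} = - \frac{7}{2} + \frac{X^{2} - 2}{2} = - \frac{7}{2} + \frac{-2 + X^{2}}{2} = - \frac{7}{2} + \left(-1 + \frac{X^{2}}{2}\right) = - \frac{9}{2} + \frac{X^{2}}{2}$)
$V = -13440$ ($V = \left(- \frac{9}{2} + \frac{\left(-4\right)^{2}}{2}\right) 60 \left(-64\right) = \left(- \frac{9}{2} + \frac{1}{2} \cdot 16\right) 60 \left(-64\right) = \left(- \frac{9}{2} + 8\right) 60 \left(-64\right) = \frac{7}{2} \cdot 60 \left(-64\right) = 210 \left(-64\right) = -13440$)
$\left(-230560 + 49784\right) \left(V - 143048\right) = \left(-230560 + 49784\right) \left(-13440 - 143048\right) = \left(-180776\right) \left(-156488\right) = 28289274688$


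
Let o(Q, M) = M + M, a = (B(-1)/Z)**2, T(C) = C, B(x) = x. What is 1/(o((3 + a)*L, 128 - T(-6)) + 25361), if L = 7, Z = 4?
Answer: 1/25629 ≈ 3.9018e-5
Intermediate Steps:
a = 1/16 (a = (-1/4)**2 = 1/16 ≈ 0.062500)
o(Q, M) = 2*M
1/(o((3 + a)*L, 128 - T(-6)) + 25361) = 1/(2*(128 - 1*(-6)) + 25361) = 1/(2*(128 + 6) + 25361) = 1/(2*134 + 25361) = 1/(268 + 25361) = 1/25629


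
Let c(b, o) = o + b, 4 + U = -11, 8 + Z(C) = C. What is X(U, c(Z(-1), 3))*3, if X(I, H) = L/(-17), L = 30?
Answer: -90/17 ≈ -5.2941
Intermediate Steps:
Z(C) = -8 + C
U = -15 (U = -4 - 11 = -15)
c(b, o) = b + o
X(I, H) = -30/17 (X(I, H) = 30/(-17) = 30*(-1/17) = -30/17)
X(U, c(Z(-1), 3))*3 = -30/17*3 = -90/17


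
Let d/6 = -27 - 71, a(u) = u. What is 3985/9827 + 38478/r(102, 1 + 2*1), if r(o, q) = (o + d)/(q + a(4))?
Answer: -440821072/795987 ≈ -553.80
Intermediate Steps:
d = -588 (d = 6*(-27 - 71) = 6*(-98) = -588)
r(o, q) = (-588 + o)/(4 + q) (r(o, q) = (o - 588)/(q + 4) = (-588 + o)/(4 + q))
3985/9827 + 38478/r(102, 1 + 2*1) = 3985/9827 + 38478/(((-588 + 102)/(4 + (1 + 2*1)))) = 3985*(1/9827) + 38478/((-486/(4 + (1 + 2)))) = 3985/9827 + 38478/((-486/(4 + 3))) = 3985/9827 + 38478/((-486/7)) = 3985/9827 + 38478/(((⅐)*(-486))) = 3985/9827 + 38478/(-486/7) = 3985/9827 + 38478*(-7/486) = 3985/9827 - 44891/81 = -440821072/795987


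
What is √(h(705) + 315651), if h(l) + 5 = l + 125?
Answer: 6*√8791 ≈ 562.56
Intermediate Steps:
h(l) = 120 + l (h(l) = -5 + (l + 125) = -5 + (125 + l) = 120 + l)
√(h(705) + 315651) = √((120 + 705) + 315651) = √(825 + 315651) = √316476 = 6*√8791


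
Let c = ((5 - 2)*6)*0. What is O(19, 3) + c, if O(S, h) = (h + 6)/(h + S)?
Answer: 9/22 ≈ 0.40909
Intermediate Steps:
O(S, h) = (6 + h)/(S + h)
c = 0 (c = (3*6)*0 = 18*0 = 0)
O(19, 3) + c = (6 + 3)/(19 + 3) + 0 = 9/22 + 0 = 9/22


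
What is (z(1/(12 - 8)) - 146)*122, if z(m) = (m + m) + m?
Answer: -35441/2 ≈ -17721.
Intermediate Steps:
z(m) = 3*m (z(m) = 2*m + m = 3*m)
(z(1/(12 - 8)) - 146)*122 = (3/(12 - 8) - 146)*122 = (3/4 - 146)*122 = -581/4*122 = -35441/2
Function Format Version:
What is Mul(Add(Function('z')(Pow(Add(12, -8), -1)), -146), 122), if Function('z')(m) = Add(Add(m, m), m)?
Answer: Rational(-35441, 2) ≈ -17721.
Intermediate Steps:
Function('z')(m) = Mul(3, m) (Function('z')(m) = Add(Mul(2, m), m) = Mul(3, m))
Mul(Add(Function('z')(Pow(Add(12, -8), -1)), -146), 122) = Mul(Add(Mul(3, Pow(Add(12, -8), -1)), -146), 122) = Mul(Add(Mul(3, Pow(4, -1)), -146), 122) = Mul(Add(Mul(3, Rational(1, 4)), -146), 122) = Mul(Add(Rational(3, 4), -146), 122) = Mul(Rational(-581, 4), 122) = Rational(-35441, 2)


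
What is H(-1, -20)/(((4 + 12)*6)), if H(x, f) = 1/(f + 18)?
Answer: -1/192 ≈ -0.0052083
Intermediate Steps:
H(x, f) = 1/(18 + f)
H(-1, -20)/(((4 + 12)*6)) = 1/((18 - 20)*(((4 + 12)*6))) = 1/((-2)*((16*6))) = -1/2/96 = -1/2*1/96 = -1/192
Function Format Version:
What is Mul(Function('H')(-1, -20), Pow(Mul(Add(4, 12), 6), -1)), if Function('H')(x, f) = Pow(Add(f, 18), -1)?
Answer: Rational(-1, 192) ≈ -0.0052083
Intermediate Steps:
Function('H')(x, f) = Pow(Add(18, f), -1)
Mul(Function('H')(-1, -20), Pow(Mul(Add(4, 12), 6), -1)) = Mul(Pow(Add(18, -20), -1), Pow(Mul(Add(4, 12), 6), -1)) = Mul(Pow(-2, -1), Pow(Mul(16, 6), -1)) = Mul(Rational(-1, 2), Pow(96, -1)) = Mul(Rational(-1, 2), Rational(1, 96)) = Rational(-1, 192)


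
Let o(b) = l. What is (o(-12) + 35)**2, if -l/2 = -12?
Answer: 3481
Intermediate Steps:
l = 24 (l = -2*(-12) = 24)
o(b) = 24
(o(-12) + 35)**2 = (24 + 35)**2 = 59**2 = 3481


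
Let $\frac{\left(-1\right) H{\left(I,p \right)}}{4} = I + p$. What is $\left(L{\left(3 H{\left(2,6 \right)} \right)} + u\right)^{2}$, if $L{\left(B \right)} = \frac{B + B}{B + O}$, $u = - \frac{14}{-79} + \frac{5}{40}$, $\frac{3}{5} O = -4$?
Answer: $\frac{11175661225}{2368184896} \approx 4.7191$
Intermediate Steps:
$H{\left(I,p \right)} = - 4 I - 4 p$ ($H{\left(I,p \right)} = - 4 \left(I + p\right) = - 4 I - 4 p$)
$O = - \frac{20}{3}$ ($O = \frac{5}{3} \left(-4\right) = - \frac{20}{3} \approx -6.6667$)
$u = \frac{191}{632}$ ($u = \left(-14\right) \left(- \frac{1}{79}\right) + 5 \cdot \frac{1}{40} = \frac{14}{79} + \frac{1}{8} = \frac{191}{632} \approx 0.30222$)
$L{\left(B \right)} = \frac{2 B}{- \frac{20}{3} + B}$ ($L{\left(B \right)} = \frac{B + B}{B - \frac{20}{3}} = \frac{2 B}{- \frac{20}{3} + B}$)
$\left(L{\left(3 H{\left(2,6 \right)} \right)} + u\right)^{2} = \left(\frac{6 \cdot 3 \left(\left(-4\right) 2 - 24\right)}{-20 + 3 \cdot 3 \left(\left(-4\right) 2 - 24\right)} + \frac{191}{632}\right)^{2} = \left(\frac{6 \cdot 3 \left(-8 - 24\right)}{-20 + 3 \cdot 3 \left(-8 - 24\right)} + \frac{191}{632}\right)^{2} = \left(\frac{6 \cdot 3 \left(-32\right)}{-20 + 3 \cdot 3 \left(-32\right)} + \frac{191}{632}\right)^{2} = \left(6 \left(-96\right) \frac{1}{-20 + 3 \left(-96\right)} + \frac{191}{632}\right)^{2} = \left(6 \left(-96\right) \frac{1}{-20 - 288} + \frac{191}{632}\right)^{2} = \left(6 \left(-96\right) \frac{1}{-308} + \frac{191}{632}\right)^{2} = \left(6 \left(-96\right) \left(- \frac{1}{308}\right) + \frac{191}{632}\right)^{2} = \left(\frac{144}{77} + \frac{191}{632}\right)^{2} = \left(\frac{105715}{48664}\right)^{2} = \frac{11175661225}{2368184896}$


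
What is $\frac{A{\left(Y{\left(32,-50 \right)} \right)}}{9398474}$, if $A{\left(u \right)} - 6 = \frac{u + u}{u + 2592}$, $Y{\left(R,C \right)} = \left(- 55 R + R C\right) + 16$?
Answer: $\frac{350}{220864139} \approx 1.5847 \cdot 10^{-6}$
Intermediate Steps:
$Y{\left(R,C \right)} = 16 - 55 R + C R$ ($Y{\left(R,C \right)} = \left(- 55 R + C R\right) + 16 = 16 - 55 R + C R$)
$A{\left(u \right)} = 6 + \frac{2 u}{2592 + u}$ ($A{\left(u \right)} = 6 + \frac{u + u}{u + 2592} = 6 + \frac{2 u}{2592 + u}$)
$\frac{A{\left(Y{\left(32,-50 \right)} \right)}}{9398474} = \frac{8 \frac{1}{2592 - 3344} \left(1944 - 3344\right)}{9398474} = \frac{8 \left(1944 - 3344\right)}{2592 - 3344} \cdot \frac{1}{9398474} = 8 \frac{1}{-752} \left(-1400\right) \frac{1}{9398474} = 8 \left(- \frac{1}{752}\right) \left(-1400\right) \frac{1}{9398474} = \frac{700}{47} \cdot \frac{1}{9398474} = \frac{350}{220864139}$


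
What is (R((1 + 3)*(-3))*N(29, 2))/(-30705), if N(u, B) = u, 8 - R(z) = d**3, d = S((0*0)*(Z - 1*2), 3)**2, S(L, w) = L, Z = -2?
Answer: -232/30705 ≈ -0.0075558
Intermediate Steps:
d = 0 (d = ((0*0)*(-2 - 1*2))**2 = (0*(-2 - 2))**2 = (0*(-4))**2 = 0**2 = 0)
R(z) = 8 (R(z) = 8 - 1*0**3 = 8 - 1*0 = 8 + 0 = 8)
(R((1 + 3)*(-3))*N(29, 2))/(-30705) = (8*29)/(-30705) = 232*(-1/30705) = -232/30705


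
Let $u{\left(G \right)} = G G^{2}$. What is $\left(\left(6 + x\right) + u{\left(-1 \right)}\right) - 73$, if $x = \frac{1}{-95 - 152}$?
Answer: $- \frac{16797}{247} \approx -68.004$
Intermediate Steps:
$x = - \frac{1}{247}$ ($x = \frac{1}{-247} = - \frac{1}{247} \approx -0.0040486$)
$u{\left(G \right)} = G^{3}$
$\left(\left(6 + x\right) + u{\left(-1 \right)}\right) - 73 = \left(\left(6 - \frac{1}{247}\right) + \left(-1\right)^{3}\right) - 73 = \left(\frac{1481}{247} - 1\right) - 73 = \frac{1234}{247} - 73 = - \frac{16797}{247}$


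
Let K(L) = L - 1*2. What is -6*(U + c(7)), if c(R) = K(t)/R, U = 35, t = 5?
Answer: -1488/7 ≈ -212.57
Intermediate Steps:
K(L) = -2 + L (K(L) = L - 2 = -2 + L)
c(R) = 3/R (c(R) = (-2 + 5)/R = 3/R)
-6*(U + c(7)) = -6*(35 + 3/7) = -6*248/7 = -1488/7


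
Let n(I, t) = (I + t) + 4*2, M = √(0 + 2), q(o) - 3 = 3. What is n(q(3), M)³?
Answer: (14 + √2)³ ≈ 3662.4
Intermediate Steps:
q(o) = 6 (q(o) = 3 + 3 = 6)
M = √2 ≈ 1.4142
n(I, t) = 8 + I + t (n(I, t) = (I + t) + 8 = 8 + I + t)
n(q(3), M)³ = (8 + 6 + √2)³ = (14 + √2)³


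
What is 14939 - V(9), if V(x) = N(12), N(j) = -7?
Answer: 14946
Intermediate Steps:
V(x) = -7
14939 - V(9) = 14939 - 1*(-7) = 14939 + 7 = 14946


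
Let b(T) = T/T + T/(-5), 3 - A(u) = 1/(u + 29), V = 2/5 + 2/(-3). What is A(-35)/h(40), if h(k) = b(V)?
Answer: 475/158 ≈ 3.0063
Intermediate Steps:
V = -4/15 (V = 2*(⅕) + 2*(-⅓) = ⅖ - ⅔ = -4/15 ≈ -0.26667)
A(u) = 3 - 1/(29 + u) (A(u) = 3 - 1/(u + 29) = 3 - 1/(29 + u))
b(T) = 1 - T/5 (b(T) = 1 + T*(-⅕) = 1 - T/5)
h(k) = 79/75 (h(k) = 1 - ⅕*(-4/15) = 1 + 4/75 = 79/75)
A(-35)/h(40) = ((86 + 3*(-35))/(29 - 35))/(79/75) = ((86 - 105)/(-6))*(75/79) = -⅙*(-19)*(75/79) = (19/6)*(75/79) = 475/158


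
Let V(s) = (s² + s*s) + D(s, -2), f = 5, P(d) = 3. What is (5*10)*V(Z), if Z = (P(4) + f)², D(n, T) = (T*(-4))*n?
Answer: 435200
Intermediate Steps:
D(n, T) = -4*T*n (D(n, T) = (-4*T)*n = -4*T*n)
Z = 64 (Z = (3 + 5)² = 8² = 64)
V(s) = 2*s² + 8*s (V(s) = (s² + s*s) - 4*(-2)*s = (s² + s²) + 8*s = 2*s² + 8*s)
(5*10)*V(Z) = (5*10)*(2*64*(4 + 64)) = 50*(2*64*68) = 50*8704 = 435200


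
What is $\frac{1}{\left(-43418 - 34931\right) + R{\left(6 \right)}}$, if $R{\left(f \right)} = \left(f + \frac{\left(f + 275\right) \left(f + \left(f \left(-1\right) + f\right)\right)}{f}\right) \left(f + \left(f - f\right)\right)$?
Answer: $- \frac{1}{76627} \approx -1.305 \cdot 10^{-5}$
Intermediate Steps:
$R{\left(f \right)} = f \left(275 + 2 f\right)$ ($R{\left(f \right)} = \left(f + \frac{\left(275 + f\right) \left(f + \left(- f + f\right)\right)}{f}\right) \left(f + 0\right) = \left(f + \frac{\left(275 + f\right) \left(f + 0\right)}{f}\right) f = \left(f + \frac{\left(275 + f\right) f}{f}\right) f = \left(f + \frac{f \left(275 + f\right)}{f}\right) f = \left(f + \left(275 + f\right)\right) f = \left(275 + 2 f\right) f = f \left(275 + 2 f\right)$)
$\frac{1}{\left(-43418 - 34931\right) + R{\left(6 \right)}} = \frac{1}{\left(-43418 - 34931\right) + 6 \left(275 + 2 \cdot 6\right)} = \frac{1}{\left(-43418 - 34931\right) + 6 \left(275 + 12\right)} = \frac{1}{-78349 + 6 \cdot 287} = \frac{1}{-78349 + 1722} = \frac{1}{-76627} = - \frac{1}{76627}$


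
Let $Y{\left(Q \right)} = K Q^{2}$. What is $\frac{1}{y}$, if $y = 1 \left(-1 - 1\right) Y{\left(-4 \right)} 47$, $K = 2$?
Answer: $- \frac{1}{3008} \approx -0.00033245$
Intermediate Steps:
$Y{\left(Q \right)} = 2 Q^{2}$
$y = -3008$ ($y = 1 \left(-1 - 1\right) 2 \left(-4\right)^{2} \cdot 47 = 1 \left(-2\right) 2 \cdot 16 \cdot 47 = \left(-2\right) 32 \cdot 47 = \left(-64\right) 47 = -3008$)
$\frac{1}{y} = \frac{1}{-3008} = - \frac{1}{3008}$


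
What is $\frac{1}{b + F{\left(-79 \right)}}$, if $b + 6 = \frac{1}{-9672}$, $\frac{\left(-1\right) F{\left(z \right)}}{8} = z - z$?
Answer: $- \frac{9672}{58033} \approx -0.16666$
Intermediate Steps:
$F{\left(z \right)} = 0$ ($F{\left(z \right)} = - 8 \left(z - z\right) = \left(-8\right) 0 = 0$)
$b = - \frac{58033}{9672}$ ($b = -6 + \frac{1}{-9672} = -6 - \frac{1}{9672} = - \frac{58033}{9672} \approx -6.0001$)
$\frac{1}{b + F{\left(-79 \right)}} = \frac{1}{- \frac{58033}{9672} + 0} = \frac{1}{- \frac{58033}{9672}} = - \frac{9672}{58033}$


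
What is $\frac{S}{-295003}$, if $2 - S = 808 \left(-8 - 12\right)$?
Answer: $- \frac{16162}{295003} \approx -0.054786$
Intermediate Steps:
$S = 16162$ ($S = 2 - 808 \left(-8 - 12\right) = 2 - 808 \left(-20\right) = 2 - -16160 = 2 + 16160 = 16162$)
$\frac{S}{-295003} = \frac{16162}{-295003} = 16162 \left(- \frac{1}{295003}\right) = - \frac{16162}{295003}$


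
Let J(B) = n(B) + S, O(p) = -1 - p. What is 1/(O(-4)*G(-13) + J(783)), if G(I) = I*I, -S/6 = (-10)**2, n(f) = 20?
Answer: -1/73 ≈ -0.013699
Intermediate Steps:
S = -600 (S = -6*(-10)**2 = -6*100 = -600)
G(I) = I**2
J(B) = -580 (J(B) = 20 - 600 = -580)
1/(O(-4)*G(-13) + J(783)) = 1/((-1 - 1*(-4))*(-13)**2 - 580) = 1/((-1 + 4)*169 - 580) = 1/(3*169 - 580) = 1/(507 - 580) = 1/(-73) = -1/73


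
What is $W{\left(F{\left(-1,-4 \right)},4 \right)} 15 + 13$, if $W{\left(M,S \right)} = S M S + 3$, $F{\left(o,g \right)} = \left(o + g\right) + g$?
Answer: $-2102$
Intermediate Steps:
$F{\left(o,g \right)} = o + 2 g$ ($F{\left(o,g \right)} = \left(g + o\right) + g = o + 2 g$)
$W{\left(M,S \right)} = 3 + M S^{2}$ ($W{\left(M,S \right)} = M S S + 3 = M S^{2} + 3 = 3 + M S^{2}$)
$W{\left(F{\left(-1,-4 \right)},4 \right)} 15 + 13 = \left(3 + \left(-1 + 2 \left(-4\right)\right) 4^{2}\right) 15 + 13 = \left(3 + \left(-1 - 8\right) 16\right) 15 + 13 = \left(3 - 144\right) 15 + 13 = \left(-141\right) 15 + 13 = -2115 + 13 = -2102$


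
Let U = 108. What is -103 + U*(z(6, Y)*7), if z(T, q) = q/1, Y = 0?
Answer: -103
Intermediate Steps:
z(T, q) = q (z(T, q) = q*1 = q)
-103 + U*(z(6, Y)*7) = -103 + 108*(0*7) = -103 + 108*0 = -103 + 0 = -103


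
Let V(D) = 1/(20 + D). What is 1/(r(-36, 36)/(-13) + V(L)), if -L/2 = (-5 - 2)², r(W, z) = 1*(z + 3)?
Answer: -78/235 ≈ -0.33191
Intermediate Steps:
r(W, z) = 3 + z (r(W, z) = 1*(3 + z) = 3 + z)
L = -98 (L = -2*(-5 - 2)² = -2*(-7)² = -2*49 = -98)
1/(r(-36, 36)/(-13) + V(L)) = 1/((3 + 36)/(-13) + 1/(20 - 98)) = 1/(-1/13*39 + 1/(-78)) = 1/(-3 - 1/78) = 1/(-235/78) = -78/235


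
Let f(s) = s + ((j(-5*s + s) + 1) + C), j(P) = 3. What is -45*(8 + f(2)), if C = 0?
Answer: -630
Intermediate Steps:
f(s) = 4 + s (f(s) = s + ((3 + 1) + 0) = s + (4 + 0) = s + 4 = 4 + s)
-45*(8 + f(2)) = -45*(8 + (4 + 2)) = -45*(8 + 6) = -45*14 = -630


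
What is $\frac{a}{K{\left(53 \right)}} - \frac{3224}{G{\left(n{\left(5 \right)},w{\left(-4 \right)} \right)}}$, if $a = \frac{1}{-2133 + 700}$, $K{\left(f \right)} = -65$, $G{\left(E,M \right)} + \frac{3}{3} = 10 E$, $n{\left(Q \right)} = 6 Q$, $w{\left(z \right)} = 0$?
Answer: $- \frac{23099937}{2142335} \approx -10.783$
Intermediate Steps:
$G{\left(E,M \right)} = -1 + 10 E$
$a = - \frac{1}{1433}$ ($a = \frac{1}{-1433} = - \frac{1}{1433} \approx -0.00069784$)
$\frac{a}{K{\left(53 \right)}} - \frac{3224}{G{\left(n{\left(5 \right)},w{\left(-4 \right)} \right)}} = - \frac{1}{1433 \left(-65\right)} - \frac{3224}{-1 + 10 \cdot 6 \cdot 5} = \left(- \frac{1}{1433}\right) \left(- \frac{1}{65}\right) - \frac{3224}{-1 + 10 \cdot 30} = \frac{1}{93145} - \frac{3224}{-1 + 300} = \frac{1}{93145} - \frac{3224}{299} = \frac{1}{93145} - \frac{248}{23} = - \frac{23099937}{2142335}$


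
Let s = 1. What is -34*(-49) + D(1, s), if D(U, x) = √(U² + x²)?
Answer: 1666 + √2 ≈ 1667.4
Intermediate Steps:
-34*(-49) + D(1, s) = -34*(-49) + √(1² + 1²) = 1666 + √(1 + 1) = 1666 + √2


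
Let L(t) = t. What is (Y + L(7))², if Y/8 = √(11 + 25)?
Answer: 3025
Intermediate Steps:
Y = 48 (Y = 8*√(11 + 25) = 8*√36 = 8*6 = 48)
(Y + L(7))² = (48 + 7)² = 55² = 3025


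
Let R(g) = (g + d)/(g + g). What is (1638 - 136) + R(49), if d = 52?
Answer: 147297/98 ≈ 1503.0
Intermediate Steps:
R(g) = (52 + g)/(2*g) (R(g) = (g + 52)/(g + g) = (52 + g)/((2*g)) = (52 + g)*(1/(2*g)) = (52 + g)/(2*g))
(1638 - 136) + R(49) = (1638 - 136) + (½)*(52 + 49)/49 = 1502 + (½)*(1/49)*101 = 1502 + 101/98 = 147297/98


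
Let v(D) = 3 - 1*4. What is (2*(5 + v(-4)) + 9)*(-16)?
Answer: -272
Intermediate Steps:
v(D) = -1 (v(D) = 3 - 4 = -1)
(2*(5 + v(-4)) + 9)*(-16) = (2*(5 - 1) + 9)*(-16) = (2*4 + 9)*(-16) = (8 + 9)*(-16) = 17*(-16) = -272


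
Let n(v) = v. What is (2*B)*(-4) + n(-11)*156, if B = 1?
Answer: -1724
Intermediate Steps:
(2*B)*(-4) + n(-11)*156 = (2*1)*(-4) - 11*156 = 2*(-4) - 1716 = -8 - 1716 = -1724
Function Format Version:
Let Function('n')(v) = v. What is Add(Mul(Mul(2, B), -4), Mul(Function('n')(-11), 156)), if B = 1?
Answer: -1724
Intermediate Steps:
Add(Mul(Mul(2, B), -4), Mul(Function('n')(-11), 156)) = Add(Mul(Mul(2, 1), -4), Mul(-11, 156)) = Add(Mul(2, -4), -1716) = Add(-8, -1716) = -1724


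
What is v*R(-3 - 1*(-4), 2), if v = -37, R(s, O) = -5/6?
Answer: 185/6 ≈ 30.833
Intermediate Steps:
R(s, O) = -5/6 (R(s, O) = -5*1/6 = -5/6)
v*R(-3 - 1*(-4), 2) = -37*(-5/6) = 185/6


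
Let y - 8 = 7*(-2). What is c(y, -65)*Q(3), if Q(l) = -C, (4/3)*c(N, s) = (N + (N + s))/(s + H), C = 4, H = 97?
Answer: 231/32 ≈ 7.2188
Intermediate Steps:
y = -6 (y = 8 + 7*(-2) = 8 - 14 = -6)
c(N, s) = 3*(s + 2*N)/(4*(97 + s)) (c(N, s) = 3*((N + (N + s))/(s + 97))/4 = 3*((s + 2*N)/(97 + s))/4 = 3*(s + 2*N)/(4*(97 + s)))
Q(l) = -4 (Q(l) = -1*4 = -4)
c(y, -65)*Q(3) = (3*(-65 + 2*(-6))/(4*(97 - 65)))*(-4) = ((3/4)*(-65 - 12)/32)*(-4) = ((3/4)*(1/32)*(-77))*(-4) = -231/128*(-4) = 231/32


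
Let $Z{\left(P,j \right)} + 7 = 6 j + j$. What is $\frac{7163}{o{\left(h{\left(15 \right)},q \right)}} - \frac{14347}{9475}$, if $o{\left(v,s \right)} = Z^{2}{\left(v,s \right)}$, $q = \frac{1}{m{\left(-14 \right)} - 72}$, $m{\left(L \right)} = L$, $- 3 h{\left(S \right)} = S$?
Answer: $\frac{17125559917}{121175775} \approx 141.33$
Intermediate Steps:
$h{\left(S \right)} = - \frac{S}{3}$
$Z{\left(P,j \right)} = -7 + 7 j$ ($Z{\left(P,j \right)} = -7 + \left(6 j + j\right) = -7 + 7 j$)
$q = - \frac{1}{86}$ ($q = \frac{1}{-14 - 72} = \frac{1}{-86} = - \frac{1}{86} \approx -0.011628$)
$o{\left(v,s \right)} = \left(-7 + 7 s\right)^{2}$
$\frac{7163}{o{\left(h{\left(15 \right)},q \right)}} - \frac{14347}{9475} = \frac{7163}{49 \left(-1 - \frac{1}{86}\right)^{2}} - \frac{14347}{9475} = \frac{7163}{49 \left(- \frac{87}{86}\right)^{2}} - \frac{14347}{9475} = \frac{7163}{49 \cdot \frac{7569}{7396}} - \frac{14347}{9475} = \frac{7163}{\frac{370881}{7396}} - \frac{14347}{9475} = 7163 \cdot \frac{7396}{370881} - \frac{14347}{9475} = \frac{1826812}{12789} - \frac{14347}{9475} = \frac{17125559917}{121175775}$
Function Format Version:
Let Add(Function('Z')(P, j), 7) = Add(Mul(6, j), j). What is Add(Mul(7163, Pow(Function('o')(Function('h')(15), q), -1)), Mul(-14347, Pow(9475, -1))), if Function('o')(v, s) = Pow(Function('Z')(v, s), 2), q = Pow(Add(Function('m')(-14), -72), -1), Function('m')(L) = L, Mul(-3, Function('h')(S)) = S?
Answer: Rational(17125559917, 121175775) ≈ 141.33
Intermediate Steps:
Function('h')(S) = Mul(Rational(-1, 3), S)
Function('Z')(P, j) = Add(-7, Mul(7, j)) (Function('Z')(P, j) = Add(-7, Add(Mul(6, j), j)) = Add(-7, Mul(7, j)))
q = Rational(-1, 86) (q = Pow(Add(-14, -72), -1) = Pow(-86, -1) = Rational(-1, 86) ≈ -0.011628)
Function('o')(v, s) = Pow(Add(-7, Mul(7, s)), 2)
Add(Mul(7163, Pow(Function('o')(Function('h')(15), q), -1)), Mul(-14347, Pow(9475, -1))) = Add(Mul(7163, Pow(Mul(49, Pow(Add(-1, Rational(-1, 86)), 2)), -1)), Mul(-14347, Pow(9475, -1))) = Add(Mul(7163, Pow(Mul(49, Pow(Rational(-87, 86), 2)), -1)), Mul(-14347, Rational(1, 9475))) = Add(Mul(7163, Pow(Mul(49, Rational(7569, 7396)), -1)), Rational(-14347, 9475)) = Add(Mul(7163, Pow(Rational(370881, 7396), -1)), Rational(-14347, 9475)) = Add(Mul(7163, Rational(7396, 370881)), Rational(-14347, 9475)) = Add(Rational(1826812, 12789), Rational(-14347, 9475)) = Rational(17125559917, 121175775)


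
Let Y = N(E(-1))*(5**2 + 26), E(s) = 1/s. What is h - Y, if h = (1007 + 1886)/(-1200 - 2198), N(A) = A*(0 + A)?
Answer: -176191/3398 ≈ -51.851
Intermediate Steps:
N(A) = A**2 (N(A) = A*A = A**2)
h = -2893/3398 (h = 2893/(-3398) = 2893*(-1/3398) = -2893/3398 ≈ -0.85138)
Y = 51 (Y = (1/(-1))**2*(5**2 + 26) = (-1)**2*(25 + 26) = 1*51 = 51)
h - Y = -2893/3398 - 1*51 = -2893/3398 - 51 = -176191/3398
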